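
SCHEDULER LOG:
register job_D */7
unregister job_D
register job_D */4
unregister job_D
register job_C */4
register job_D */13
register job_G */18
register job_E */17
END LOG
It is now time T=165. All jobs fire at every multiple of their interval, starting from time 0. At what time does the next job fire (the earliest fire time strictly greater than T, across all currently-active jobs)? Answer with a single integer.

Answer: 168

Derivation:
Op 1: register job_D */7 -> active={job_D:*/7}
Op 2: unregister job_D -> active={}
Op 3: register job_D */4 -> active={job_D:*/4}
Op 4: unregister job_D -> active={}
Op 5: register job_C */4 -> active={job_C:*/4}
Op 6: register job_D */13 -> active={job_C:*/4, job_D:*/13}
Op 7: register job_G */18 -> active={job_C:*/4, job_D:*/13, job_G:*/18}
Op 8: register job_E */17 -> active={job_C:*/4, job_D:*/13, job_E:*/17, job_G:*/18}
  job_C: interval 4, next fire after T=165 is 168
  job_D: interval 13, next fire after T=165 is 169
  job_E: interval 17, next fire after T=165 is 170
  job_G: interval 18, next fire after T=165 is 180
Earliest fire time = 168 (job job_C)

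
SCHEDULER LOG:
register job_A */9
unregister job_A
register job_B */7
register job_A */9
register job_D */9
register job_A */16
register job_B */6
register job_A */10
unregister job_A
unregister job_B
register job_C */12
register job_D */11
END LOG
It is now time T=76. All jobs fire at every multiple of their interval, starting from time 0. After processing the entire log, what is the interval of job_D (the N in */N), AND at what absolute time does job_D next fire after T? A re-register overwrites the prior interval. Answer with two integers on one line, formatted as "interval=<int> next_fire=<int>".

Answer: interval=11 next_fire=77

Derivation:
Op 1: register job_A */9 -> active={job_A:*/9}
Op 2: unregister job_A -> active={}
Op 3: register job_B */7 -> active={job_B:*/7}
Op 4: register job_A */9 -> active={job_A:*/9, job_B:*/7}
Op 5: register job_D */9 -> active={job_A:*/9, job_B:*/7, job_D:*/9}
Op 6: register job_A */16 -> active={job_A:*/16, job_B:*/7, job_D:*/9}
Op 7: register job_B */6 -> active={job_A:*/16, job_B:*/6, job_D:*/9}
Op 8: register job_A */10 -> active={job_A:*/10, job_B:*/6, job_D:*/9}
Op 9: unregister job_A -> active={job_B:*/6, job_D:*/9}
Op 10: unregister job_B -> active={job_D:*/9}
Op 11: register job_C */12 -> active={job_C:*/12, job_D:*/9}
Op 12: register job_D */11 -> active={job_C:*/12, job_D:*/11}
Final interval of job_D = 11
Next fire of job_D after T=76: (76//11+1)*11 = 77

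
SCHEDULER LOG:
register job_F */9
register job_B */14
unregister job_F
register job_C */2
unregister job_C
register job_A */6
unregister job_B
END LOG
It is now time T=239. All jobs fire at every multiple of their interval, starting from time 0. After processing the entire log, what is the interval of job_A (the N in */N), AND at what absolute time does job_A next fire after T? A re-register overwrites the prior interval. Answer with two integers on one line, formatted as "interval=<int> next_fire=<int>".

Op 1: register job_F */9 -> active={job_F:*/9}
Op 2: register job_B */14 -> active={job_B:*/14, job_F:*/9}
Op 3: unregister job_F -> active={job_B:*/14}
Op 4: register job_C */2 -> active={job_B:*/14, job_C:*/2}
Op 5: unregister job_C -> active={job_B:*/14}
Op 6: register job_A */6 -> active={job_A:*/6, job_B:*/14}
Op 7: unregister job_B -> active={job_A:*/6}
Final interval of job_A = 6
Next fire of job_A after T=239: (239//6+1)*6 = 240

Answer: interval=6 next_fire=240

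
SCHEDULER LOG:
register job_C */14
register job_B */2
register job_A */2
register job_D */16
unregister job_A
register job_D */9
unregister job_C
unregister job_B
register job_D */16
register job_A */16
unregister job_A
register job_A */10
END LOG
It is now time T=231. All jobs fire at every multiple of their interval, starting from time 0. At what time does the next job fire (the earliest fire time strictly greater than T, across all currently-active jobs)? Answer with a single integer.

Op 1: register job_C */14 -> active={job_C:*/14}
Op 2: register job_B */2 -> active={job_B:*/2, job_C:*/14}
Op 3: register job_A */2 -> active={job_A:*/2, job_B:*/2, job_C:*/14}
Op 4: register job_D */16 -> active={job_A:*/2, job_B:*/2, job_C:*/14, job_D:*/16}
Op 5: unregister job_A -> active={job_B:*/2, job_C:*/14, job_D:*/16}
Op 6: register job_D */9 -> active={job_B:*/2, job_C:*/14, job_D:*/9}
Op 7: unregister job_C -> active={job_B:*/2, job_D:*/9}
Op 8: unregister job_B -> active={job_D:*/9}
Op 9: register job_D */16 -> active={job_D:*/16}
Op 10: register job_A */16 -> active={job_A:*/16, job_D:*/16}
Op 11: unregister job_A -> active={job_D:*/16}
Op 12: register job_A */10 -> active={job_A:*/10, job_D:*/16}
  job_A: interval 10, next fire after T=231 is 240
  job_D: interval 16, next fire after T=231 is 240
Earliest fire time = 240 (job job_A)

Answer: 240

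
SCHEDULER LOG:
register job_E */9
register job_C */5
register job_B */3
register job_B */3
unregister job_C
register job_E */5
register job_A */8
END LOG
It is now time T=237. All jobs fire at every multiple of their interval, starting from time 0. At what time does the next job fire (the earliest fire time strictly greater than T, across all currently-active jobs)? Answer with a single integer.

Answer: 240

Derivation:
Op 1: register job_E */9 -> active={job_E:*/9}
Op 2: register job_C */5 -> active={job_C:*/5, job_E:*/9}
Op 3: register job_B */3 -> active={job_B:*/3, job_C:*/5, job_E:*/9}
Op 4: register job_B */3 -> active={job_B:*/3, job_C:*/5, job_E:*/9}
Op 5: unregister job_C -> active={job_B:*/3, job_E:*/9}
Op 6: register job_E */5 -> active={job_B:*/3, job_E:*/5}
Op 7: register job_A */8 -> active={job_A:*/8, job_B:*/3, job_E:*/5}
  job_A: interval 8, next fire after T=237 is 240
  job_B: interval 3, next fire after T=237 is 240
  job_E: interval 5, next fire after T=237 is 240
Earliest fire time = 240 (job job_A)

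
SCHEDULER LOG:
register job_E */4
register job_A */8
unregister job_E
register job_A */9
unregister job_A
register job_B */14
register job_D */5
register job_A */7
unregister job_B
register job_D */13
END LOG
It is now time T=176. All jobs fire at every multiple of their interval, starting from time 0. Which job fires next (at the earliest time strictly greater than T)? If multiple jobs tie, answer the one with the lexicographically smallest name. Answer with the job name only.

Op 1: register job_E */4 -> active={job_E:*/4}
Op 2: register job_A */8 -> active={job_A:*/8, job_E:*/4}
Op 3: unregister job_E -> active={job_A:*/8}
Op 4: register job_A */9 -> active={job_A:*/9}
Op 5: unregister job_A -> active={}
Op 6: register job_B */14 -> active={job_B:*/14}
Op 7: register job_D */5 -> active={job_B:*/14, job_D:*/5}
Op 8: register job_A */7 -> active={job_A:*/7, job_B:*/14, job_D:*/5}
Op 9: unregister job_B -> active={job_A:*/7, job_D:*/5}
Op 10: register job_D */13 -> active={job_A:*/7, job_D:*/13}
  job_A: interval 7, next fire after T=176 is 182
  job_D: interval 13, next fire after T=176 is 182
Earliest = 182, winner (lex tiebreak) = job_A

Answer: job_A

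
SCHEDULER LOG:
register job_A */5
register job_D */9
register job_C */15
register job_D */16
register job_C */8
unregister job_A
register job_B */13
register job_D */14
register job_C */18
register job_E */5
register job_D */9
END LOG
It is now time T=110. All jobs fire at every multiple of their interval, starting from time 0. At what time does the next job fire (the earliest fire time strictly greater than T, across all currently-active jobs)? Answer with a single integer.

Answer: 115

Derivation:
Op 1: register job_A */5 -> active={job_A:*/5}
Op 2: register job_D */9 -> active={job_A:*/5, job_D:*/9}
Op 3: register job_C */15 -> active={job_A:*/5, job_C:*/15, job_D:*/9}
Op 4: register job_D */16 -> active={job_A:*/5, job_C:*/15, job_D:*/16}
Op 5: register job_C */8 -> active={job_A:*/5, job_C:*/8, job_D:*/16}
Op 6: unregister job_A -> active={job_C:*/8, job_D:*/16}
Op 7: register job_B */13 -> active={job_B:*/13, job_C:*/8, job_D:*/16}
Op 8: register job_D */14 -> active={job_B:*/13, job_C:*/8, job_D:*/14}
Op 9: register job_C */18 -> active={job_B:*/13, job_C:*/18, job_D:*/14}
Op 10: register job_E */5 -> active={job_B:*/13, job_C:*/18, job_D:*/14, job_E:*/5}
Op 11: register job_D */9 -> active={job_B:*/13, job_C:*/18, job_D:*/9, job_E:*/5}
  job_B: interval 13, next fire after T=110 is 117
  job_C: interval 18, next fire after T=110 is 126
  job_D: interval 9, next fire after T=110 is 117
  job_E: interval 5, next fire after T=110 is 115
Earliest fire time = 115 (job job_E)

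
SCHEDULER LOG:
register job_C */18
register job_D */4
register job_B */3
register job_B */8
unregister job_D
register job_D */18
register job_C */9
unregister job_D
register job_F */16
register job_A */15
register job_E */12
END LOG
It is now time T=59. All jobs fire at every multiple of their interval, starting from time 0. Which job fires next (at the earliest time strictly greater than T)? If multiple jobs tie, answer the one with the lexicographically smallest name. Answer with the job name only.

Op 1: register job_C */18 -> active={job_C:*/18}
Op 2: register job_D */4 -> active={job_C:*/18, job_D:*/4}
Op 3: register job_B */3 -> active={job_B:*/3, job_C:*/18, job_D:*/4}
Op 4: register job_B */8 -> active={job_B:*/8, job_C:*/18, job_D:*/4}
Op 5: unregister job_D -> active={job_B:*/8, job_C:*/18}
Op 6: register job_D */18 -> active={job_B:*/8, job_C:*/18, job_D:*/18}
Op 7: register job_C */9 -> active={job_B:*/8, job_C:*/9, job_D:*/18}
Op 8: unregister job_D -> active={job_B:*/8, job_C:*/9}
Op 9: register job_F */16 -> active={job_B:*/8, job_C:*/9, job_F:*/16}
Op 10: register job_A */15 -> active={job_A:*/15, job_B:*/8, job_C:*/9, job_F:*/16}
Op 11: register job_E */12 -> active={job_A:*/15, job_B:*/8, job_C:*/9, job_E:*/12, job_F:*/16}
  job_A: interval 15, next fire after T=59 is 60
  job_B: interval 8, next fire after T=59 is 64
  job_C: interval 9, next fire after T=59 is 63
  job_E: interval 12, next fire after T=59 is 60
  job_F: interval 16, next fire after T=59 is 64
Earliest = 60, winner (lex tiebreak) = job_A

Answer: job_A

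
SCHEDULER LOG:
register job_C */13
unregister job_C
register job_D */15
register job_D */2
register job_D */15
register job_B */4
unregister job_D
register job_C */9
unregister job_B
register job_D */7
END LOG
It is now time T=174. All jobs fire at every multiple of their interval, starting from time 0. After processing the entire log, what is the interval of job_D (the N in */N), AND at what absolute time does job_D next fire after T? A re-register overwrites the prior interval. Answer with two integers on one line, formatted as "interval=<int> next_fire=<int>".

Answer: interval=7 next_fire=175

Derivation:
Op 1: register job_C */13 -> active={job_C:*/13}
Op 2: unregister job_C -> active={}
Op 3: register job_D */15 -> active={job_D:*/15}
Op 4: register job_D */2 -> active={job_D:*/2}
Op 5: register job_D */15 -> active={job_D:*/15}
Op 6: register job_B */4 -> active={job_B:*/4, job_D:*/15}
Op 7: unregister job_D -> active={job_B:*/4}
Op 8: register job_C */9 -> active={job_B:*/4, job_C:*/9}
Op 9: unregister job_B -> active={job_C:*/9}
Op 10: register job_D */7 -> active={job_C:*/9, job_D:*/7}
Final interval of job_D = 7
Next fire of job_D after T=174: (174//7+1)*7 = 175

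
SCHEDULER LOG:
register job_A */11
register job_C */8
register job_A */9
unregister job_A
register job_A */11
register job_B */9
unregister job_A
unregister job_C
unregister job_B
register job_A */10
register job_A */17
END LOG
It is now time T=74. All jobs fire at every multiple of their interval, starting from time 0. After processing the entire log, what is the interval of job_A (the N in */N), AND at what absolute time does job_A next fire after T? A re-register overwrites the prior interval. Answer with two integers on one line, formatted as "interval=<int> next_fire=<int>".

Answer: interval=17 next_fire=85

Derivation:
Op 1: register job_A */11 -> active={job_A:*/11}
Op 2: register job_C */8 -> active={job_A:*/11, job_C:*/8}
Op 3: register job_A */9 -> active={job_A:*/9, job_C:*/8}
Op 4: unregister job_A -> active={job_C:*/8}
Op 5: register job_A */11 -> active={job_A:*/11, job_C:*/8}
Op 6: register job_B */9 -> active={job_A:*/11, job_B:*/9, job_C:*/8}
Op 7: unregister job_A -> active={job_B:*/9, job_C:*/8}
Op 8: unregister job_C -> active={job_B:*/9}
Op 9: unregister job_B -> active={}
Op 10: register job_A */10 -> active={job_A:*/10}
Op 11: register job_A */17 -> active={job_A:*/17}
Final interval of job_A = 17
Next fire of job_A after T=74: (74//17+1)*17 = 85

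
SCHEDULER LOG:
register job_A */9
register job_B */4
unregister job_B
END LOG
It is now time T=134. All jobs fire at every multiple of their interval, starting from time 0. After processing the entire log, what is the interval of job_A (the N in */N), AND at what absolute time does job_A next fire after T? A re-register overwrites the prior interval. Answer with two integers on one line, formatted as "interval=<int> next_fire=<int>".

Op 1: register job_A */9 -> active={job_A:*/9}
Op 2: register job_B */4 -> active={job_A:*/9, job_B:*/4}
Op 3: unregister job_B -> active={job_A:*/9}
Final interval of job_A = 9
Next fire of job_A after T=134: (134//9+1)*9 = 135

Answer: interval=9 next_fire=135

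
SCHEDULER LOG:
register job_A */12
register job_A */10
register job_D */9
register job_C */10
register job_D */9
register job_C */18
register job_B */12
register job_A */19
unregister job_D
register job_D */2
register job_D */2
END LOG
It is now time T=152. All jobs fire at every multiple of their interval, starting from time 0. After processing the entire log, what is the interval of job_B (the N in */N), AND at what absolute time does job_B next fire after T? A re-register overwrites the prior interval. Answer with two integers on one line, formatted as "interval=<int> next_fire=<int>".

Answer: interval=12 next_fire=156

Derivation:
Op 1: register job_A */12 -> active={job_A:*/12}
Op 2: register job_A */10 -> active={job_A:*/10}
Op 3: register job_D */9 -> active={job_A:*/10, job_D:*/9}
Op 4: register job_C */10 -> active={job_A:*/10, job_C:*/10, job_D:*/9}
Op 5: register job_D */9 -> active={job_A:*/10, job_C:*/10, job_D:*/9}
Op 6: register job_C */18 -> active={job_A:*/10, job_C:*/18, job_D:*/9}
Op 7: register job_B */12 -> active={job_A:*/10, job_B:*/12, job_C:*/18, job_D:*/9}
Op 8: register job_A */19 -> active={job_A:*/19, job_B:*/12, job_C:*/18, job_D:*/9}
Op 9: unregister job_D -> active={job_A:*/19, job_B:*/12, job_C:*/18}
Op 10: register job_D */2 -> active={job_A:*/19, job_B:*/12, job_C:*/18, job_D:*/2}
Op 11: register job_D */2 -> active={job_A:*/19, job_B:*/12, job_C:*/18, job_D:*/2}
Final interval of job_B = 12
Next fire of job_B after T=152: (152//12+1)*12 = 156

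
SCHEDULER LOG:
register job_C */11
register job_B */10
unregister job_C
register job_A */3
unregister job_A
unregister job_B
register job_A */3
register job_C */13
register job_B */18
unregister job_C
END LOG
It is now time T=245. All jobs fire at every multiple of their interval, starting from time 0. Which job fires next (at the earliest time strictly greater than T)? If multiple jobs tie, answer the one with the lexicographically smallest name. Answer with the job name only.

Answer: job_A

Derivation:
Op 1: register job_C */11 -> active={job_C:*/11}
Op 2: register job_B */10 -> active={job_B:*/10, job_C:*/11}
Op 3: unregister job_C -> active={job_B:*/10}
Op 4: register job_A */3 -> active={job_A:*/3, job_B:*/10}
Op 5: unregister job_A -> active={job_B:*/10}
Op 6: unregister job_B -> active={}
Op 7: register job_A */3 -> active={job_A:*/3}
Op 8: register job_C */13 -> active={job_A:*/3, job_C:*/13}
Op 9: register job_B */18 -> active={job_A:*/3, job_B:*/18, job_C:*/13}
Op 10: unregister job_C -> active={job_A:*/3, job_B:*/18}
  job_A: interval 3, next fire after T=245 is 246
  job_B: interval 18, next fire after T=245 is 252
Earliest = 246, winner (lex tiebreak) = job_A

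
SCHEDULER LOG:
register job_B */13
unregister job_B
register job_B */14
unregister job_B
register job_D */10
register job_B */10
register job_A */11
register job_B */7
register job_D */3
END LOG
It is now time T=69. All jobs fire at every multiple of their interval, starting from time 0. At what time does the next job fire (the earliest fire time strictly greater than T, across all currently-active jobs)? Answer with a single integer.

Op 1: register job_B */13 -> active={job_B:*/13}
Op 2: unregister job_B -> active={}
Op 3: register job_B */14 -> active={job_B:*/14}
Op 4: unregister job_B -> active={}
Op 5: register job_D */10 -> active={job_D:*/10}
Op 6: register job_B */10 -> active={job_B:*/10, job_D:*/10}
Op 7: register job_A */11 -> active={job_A:*/11, job_B:*/10, job_D:*/10}
Op 8: register job_B */7 -> active={job_A:*/11, job_B:*/7, job_D:*/10}
Op 9: register job_D */3 -> active={job_A:*/11, job_B:*/7, job_D:*/3}
  job_A: interval 11, next fire after T=69 is 77
  job_B: interval 7, next fire after T=69 is 70
  job_D: interval 3, next fire after T=69 is 72
Earliest fire time = 70 (job job_B)

Answer: 70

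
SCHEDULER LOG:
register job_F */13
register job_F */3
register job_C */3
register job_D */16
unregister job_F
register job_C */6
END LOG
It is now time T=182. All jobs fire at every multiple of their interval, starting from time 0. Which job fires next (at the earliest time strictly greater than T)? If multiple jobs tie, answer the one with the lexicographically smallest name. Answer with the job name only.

Answer: job_C

Derivation:
Op 1: register job_F */13 -> active={job_F:*/13}
Op 2: register job_F */3 -> active={job_F:*/3}
Op 3: register job_C */3 -> active={job_C:*/3, job_F:*/3}
Op 4: register job_D */16 -> active={job_C:*/3, job_D:*/16, job_F:*/3}
Op 5: unregister job_F -> active={job_C:*/3, job_D:*/16}
Op 6: register job_C */6 -> active={job_C:*/6, job_D:*/16}
  job_C: interval 6, next fire after T=182 is 186
  job_D: interval 16, next fire after T=182 is 192
Earliest = 186, winner (lex tiebreak) = job_C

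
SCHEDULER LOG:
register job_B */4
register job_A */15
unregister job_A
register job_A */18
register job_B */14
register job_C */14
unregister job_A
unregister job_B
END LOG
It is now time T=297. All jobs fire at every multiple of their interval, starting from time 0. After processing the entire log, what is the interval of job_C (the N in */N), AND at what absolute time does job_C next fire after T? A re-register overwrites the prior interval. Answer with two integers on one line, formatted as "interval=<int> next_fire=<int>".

Answer: interval=14 next_fire=308

Derivation:
Op 1: register job_B */4 -> active={job_B:*/4}
Op 2: register job_A */15 -> active={job_A:*/15, job_B:*/4}
Op 3: unregister job_A -> active={job_B:*/4}
Op 4: register job_A */18 -> active={job_A:*/18, job_B:*/4}
Op 5: register job_B */14 -> active={job_A:*/18, job_B:*/14}
Op 6: register job_C */14 -> active={job_A:*/18, job_B:*/14, job_C:*/14}
Op 7: unregister job_A -> active={job_B:*/14, job_C:*/14}
Op 8: unregister job_B -> active={job_C:*/14}
Final interval of job_C = 14
Next fire of job_C after T=297: (297//14+1)*14 = 308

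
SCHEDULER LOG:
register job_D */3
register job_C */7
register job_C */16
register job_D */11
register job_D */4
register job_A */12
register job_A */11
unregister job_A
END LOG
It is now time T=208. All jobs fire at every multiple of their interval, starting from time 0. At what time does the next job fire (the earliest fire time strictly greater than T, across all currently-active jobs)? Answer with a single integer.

Op 1: register job_D */3 -> active={job_D:*/3}
Op 2: register job_C */7 -> active={job_C:*/7, job_D:*/3}
Op 3: register job_C */16 -> active={job_C:*/16, job_D:*/3}
Op 4: register job_D */11 -> active={job_C:*/16, job_D:*/11}
Op 5: register job_D */4 -> active={job_C:*/16, job_D:*/4}
Op 6: register job_A */12 -> active={job_A:*/12, job_C:*/16, job_D:*/4}
Op 7: register job_A */11 -> active={job_A:*/11, job_C:*/16, job_D:*/4}
Op 8: unregister job_A -> active={job_C:*/16, job_D:*/4}
  job_C: interval 16, next fire after T=208 is 224
  job_D: interval 4, next fire after T=208 is 212
Earliest fire time = 212 (job job_D)

Answer: 212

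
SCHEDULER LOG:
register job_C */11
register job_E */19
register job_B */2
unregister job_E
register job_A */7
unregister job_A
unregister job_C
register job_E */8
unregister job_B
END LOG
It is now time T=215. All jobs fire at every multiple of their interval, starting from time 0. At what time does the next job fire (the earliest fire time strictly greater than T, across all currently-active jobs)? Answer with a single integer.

Op 1: register job_C */11 -> active={job_C:*/11}
Op 2: register job_E */19 -> active={job_C:*/11, job_E:*/19}
Op 3: register job_B */2 -> active={job_B:*/2, job_C:*/11, job_E:*/19}
Op 4: unregister job_E -> active={job_B:*/2, job_C:*/11}
Op 5: register job_A */7 -> active={job_A:*/7, job_B:*/2, job_C:*/11}
Op 6: unregister job_A -> active={job_B:*/2, job_C:*/11}
Op 7: unregister job_C -> active={job_B:*/2}
Op 8: register job_E */8 -> active={job_B:*/2, job_E:*/8}
Op 9: unregister job_B -> active={job_E:*/8}
  job_E: interval 8, next fire after T=215 is 216
Earliest fire time = 216 (job job_E)

Answer: 216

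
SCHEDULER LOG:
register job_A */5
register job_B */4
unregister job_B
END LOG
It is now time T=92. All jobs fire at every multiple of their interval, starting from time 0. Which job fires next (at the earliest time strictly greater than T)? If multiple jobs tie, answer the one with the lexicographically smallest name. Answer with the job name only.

Op 1: register job_A */5 -> active={job_A:*/5}
Op 2: register job_B */4 -> active={job_A:*/5, job_B:*/4}
Op 3: unregister job_B -> active={job_A:*/5}
  job_A: interval 5, next fire after T=92 is 95
Earliest = 95, winner (lex tiebreak) = job_A

Answer: job_A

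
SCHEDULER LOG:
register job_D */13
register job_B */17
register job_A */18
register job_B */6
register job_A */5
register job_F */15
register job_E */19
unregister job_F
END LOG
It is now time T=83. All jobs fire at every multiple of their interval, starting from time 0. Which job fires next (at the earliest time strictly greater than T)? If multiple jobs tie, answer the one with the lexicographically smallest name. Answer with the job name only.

Op 1: register job_D */13 -> active={job_D:*/13}
Op 2: register job_B */17 -> active={job_B:*/17, job_D:*/13}
Op 3: register job_A */18 -> active={job_A:*/18, job_B:*/17, job_D:*/13}
Op 4: register job_B */6 -> active={job_A:*/18, job_B:*/6, job_D:*/13}
Op 5: register job_A */5 -> active={job_A:*/5, job_B:*/6, job_D:*/13}
Op 6: register job_F */15 -> active={job_A:*/5, job_B:*/6, job_D:*/13, job_F:*/15}
Op 7: register job_E */19 -> active={job_A:*/5, job_B:*/6, job_D:*/13, job_E:*/19, job_F:*/15}
Op 8: unregister job_F -> active={job_A:*/5, job_B:*/6, job_D:*/13, job_E:*/19}
  job_A: interval 5, next fire after T=83 is 85
  job_B: interval 6, next fire after T=83 is 84
  job_D: interval 13, next fire after T=83 is 91
  job_E: interval 19, next fire after T=83 is 95
Earliest = 84, winner (lex tiebreak) = job_B

Answer: job_B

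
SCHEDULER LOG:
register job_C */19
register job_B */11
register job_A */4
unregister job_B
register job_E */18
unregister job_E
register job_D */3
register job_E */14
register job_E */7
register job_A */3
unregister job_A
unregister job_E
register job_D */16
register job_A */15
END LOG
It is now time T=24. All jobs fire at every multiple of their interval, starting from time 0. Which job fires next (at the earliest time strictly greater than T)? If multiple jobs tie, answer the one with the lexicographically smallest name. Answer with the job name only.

Op 1: register job_C */19 -> active={job_C:*/19}
Op 2: register job_B */11 -> active={job_B:*/11, job_C:*/19}
Op 3: register job_A */4 -> active={job_A:*/4, job_B:*/11, job_C:*/19}
Op 4: unregister job_B -> active={job_A:*/4, job_C:*/19}
Op 5: register job_E */18 -> active={job_A:*/4, job_C:*/19, job_E:*/18}
Op 6: unregister job_E -> active={job_A:*/4, job_C:*/19}
Op 7: register job_D */3 -> active={job_A:*/4, job_C:*/19, job_D:*/3}
Op 8: register job_E */14 -> active={job_A:*/4, job_C:*/19, job_D:*/3, job_E:*/14}
Op 9: register job_E */7 -> active={job_A:*/4, job_C:*/19, job_D:*/3, job_E:*/7}
Op 10: register job_A */3 -> active={job_A:*/3, job_C:*/19, job_D:*/3, job_E:*/7}
Op 11: unregister job_A -> active={job_C:*/19, job_D:*/3, job_E:*/7}
Op 12: unregister job_E -> active={job_C:*/19, job_D:*/3}
Op 13: register job_D */16 -> active={job_C:*/19, job_D:*/16}
Op 14: register job_A */15 -> active={job_A:*/15, job_C:*/19, job_D:*/16}
  job_A: interval 15, next fire after T=24 is 30
  job_C: interval 19, next fire after T=24 is 38
  job_D: interval 16, next fire after T=24 is 32
Earliest = 30, winner (lex tiebreak) = job_A

Answer: job_A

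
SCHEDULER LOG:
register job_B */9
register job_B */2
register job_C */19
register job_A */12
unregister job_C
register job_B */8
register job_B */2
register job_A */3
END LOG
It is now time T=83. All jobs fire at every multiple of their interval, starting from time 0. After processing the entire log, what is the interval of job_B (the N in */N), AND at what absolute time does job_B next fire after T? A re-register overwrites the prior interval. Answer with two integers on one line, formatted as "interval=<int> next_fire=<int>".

Op 1: register job_B */9 -> active={job_B:*/9}
Op 2: register job_B */2 -> active={job_B:*/2}
Op 3: register job_C */19 -> active={job_B:*/2, job_C:*/19}
Op 4: register job_A */12 -> active={job_A:*/12, job_B:*/2, job_C:*/19}
Op 5: unregister job_C -> active={job_A:*/12, job_B:*/2}
Op 6: register job_B */8 -> active={job_A:*/12, job_B:*/8}
Op 7: register job_B */2 -> active={job_A:*/12, job_B:*/2}
Op 8: register job_A */3 -> active={job_A:*/3, job_B:*/2}
Final interval of job_B = 2
Next fire of job_B after T=83: (83//2+1)*2 = 84

Answer: interval=2 next_fire=84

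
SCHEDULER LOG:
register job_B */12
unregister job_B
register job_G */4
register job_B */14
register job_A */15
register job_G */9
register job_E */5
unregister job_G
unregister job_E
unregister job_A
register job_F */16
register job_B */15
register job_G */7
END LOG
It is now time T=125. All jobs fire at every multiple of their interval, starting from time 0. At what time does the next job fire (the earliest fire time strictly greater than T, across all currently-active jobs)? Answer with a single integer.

Answer: 126

Derivation:
Op 1: register job_B */12 -> active={job_B:*/12}
Op 2: unregister job_B -> active={}
Op 3: register job_G */4 -> active={job_G:*/4}
Op 4: register job_B */14 -> active={job_B:*/14, job_G:*/4}
Op 5: register job_A */15 -> active={job_A:*/15, job_B:*/14, job_G:*/4}
Op 6: register job_G */9 -> active={job_A:*/15, job_B:*/14, job_G:*/9}
Op 7: register job_E */5 -> active={job_A:*/15, job_B:*/14, job_E:*/5, job_G:*/9}
Op 8: unregister job_G -> active={job_A:*/15, job_B:*/14, job_E:*/5}
Op 9: unregister job_E -> active={job_A:*/15, job_B:*/14}
Op 10: unregister job_A -> active={job_B:*/14}
Op 11: register job_F */16 -> active={job_B:*/14, job_F:*/16}
Op 12: register job_B */15 -> active={job_B:*/15, job_F:*/16}
Op 13: register job_G */7 -> active={job_B:*/15, job_F:*/16, job_G:*/7}
  job_B: interval 15, next fire after T=125 is 135
  job_F: interval 16, next fire after T=125 is 128
  job_G: interval 7, next fire after T=125 is 126
Earliest fire time = 126 (job job_G)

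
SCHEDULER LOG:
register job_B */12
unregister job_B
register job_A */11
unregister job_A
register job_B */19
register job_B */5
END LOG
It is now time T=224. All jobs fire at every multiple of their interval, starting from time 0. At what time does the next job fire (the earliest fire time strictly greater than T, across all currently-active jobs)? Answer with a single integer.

Op 1: register job_B */12 -> active={job_B:*/12}
Op 2: unregister job_B -> active={}
Op 3: register job_A */11 -> active={job_A:*/11}
Op 4: unregister job_A -> active={}
Op 5: register job_B */19 -> active={job_B:*/19}
Op 6: register job_B */5 -> active={job_B:*/5}
  job_B: interval 5, next fire after T=224 is 225
Earliest fire time = 225 (job job_B)

Answer: 225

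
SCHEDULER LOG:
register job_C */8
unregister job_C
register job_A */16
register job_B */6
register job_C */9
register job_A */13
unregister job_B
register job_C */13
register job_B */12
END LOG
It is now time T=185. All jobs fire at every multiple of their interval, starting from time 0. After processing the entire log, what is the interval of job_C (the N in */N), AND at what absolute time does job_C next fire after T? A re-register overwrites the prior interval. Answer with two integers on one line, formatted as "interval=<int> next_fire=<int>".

Answer: interval=13 next_fire=195

Derivation:
Op 1: register job_C */8 -> active={job_C:*/8}
Op 2: unregister job_C -> active={}
Op 3: register job_A */16 -> active={job_A:*/16}
Op 4: register job_B */6 -> active={job_A:*/16, job_B:*/6}
Op 5: register job_C */9 -> active={job_A:*/16, job_B:*/6, job_C:*/9}
Op 6: register job_A */13 -> active={job_A:*/13, job_B:*/6, job_C:*/9}
Op 7: unregister job_B -> active={job_A:*/13, job_C:*/9}
Op 8: register job_C */13 -> active={job_A:*/13, job_C:*/13}
Op 9: register job_B */12 -> active={job_A:*/13, job_B:*/12, job_C:*/13}
Final interval of job_C = 13
Next fire of job_C after T=185: (185//13+1)*13 = 195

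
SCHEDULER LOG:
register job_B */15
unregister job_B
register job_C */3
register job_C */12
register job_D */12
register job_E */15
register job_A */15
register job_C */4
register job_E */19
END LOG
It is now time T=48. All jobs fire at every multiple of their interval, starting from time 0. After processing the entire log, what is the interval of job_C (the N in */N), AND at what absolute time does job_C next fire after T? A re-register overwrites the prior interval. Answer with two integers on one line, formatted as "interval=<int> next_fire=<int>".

Op 1: register job_B */15 -> active={job_B:*/15}
Op 2: unregister job_B -> active={}
Op 3: register job_C */3 -> active={job_C:*/3}
Op 4: register job_C */12 -> active={job_C:*/12}
Op 5: register job_D */12 -> active={job_C:*/12, job_D:*/12}
Op 6: register job_E */15 -> active={job_C:*/12, job_D:*/12, job_E:*/15}
Op 7: register job_A */15 -> active={job_A:*/15, job_C:*/12, job_D:*/12, job_E:*/15}
Op 8: register job_C */4 -> active={job_A:*/15, job_C:*/4, job_D:*/12, job_E:*/15}
Op 9: register job_E */19 -> active={job_A:*/15, job_C:*/4, job_D:*/12, job_E:*/19}
Final interval of job_C = 4
Next fire of job_C after T=48: (48//4+1)*4 = 52

Answer: interval=4 next_fire=52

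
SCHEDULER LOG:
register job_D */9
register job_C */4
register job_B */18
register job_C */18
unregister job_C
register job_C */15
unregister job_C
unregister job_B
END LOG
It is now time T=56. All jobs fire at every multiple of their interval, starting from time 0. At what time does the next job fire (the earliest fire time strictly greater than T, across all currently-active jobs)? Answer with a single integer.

Answer: 63

Derivation:
Op 1: register job_D */9 -> active={job_D:*/9}
Op 2: register job_C */4 -> active={job_C:*/4, job_D:*/9}
Op 3: register job_B */18 -> active={job_B:*/18, job_C:*/4, job_D:*/9}
Op 4: register job_C */18 -> active={job_B:*/18, job_C:*/18, job_D:*/9}
Op 5: unregister job_C -> active={job_B:*/18, job_D:*/9}
Op 6: register job_C */15 -> active={job_B:*/18, job_C:*/15, job_D:*/9}
Op 7: unregister job_C -> active={job_B:*/18, job_D:*/9}
Op 8: unregister job_B -> active={job_D:*/9}
  job_D: interval 9, next fire after T=56 is 63
Earliest fire time = 63 (job job_D)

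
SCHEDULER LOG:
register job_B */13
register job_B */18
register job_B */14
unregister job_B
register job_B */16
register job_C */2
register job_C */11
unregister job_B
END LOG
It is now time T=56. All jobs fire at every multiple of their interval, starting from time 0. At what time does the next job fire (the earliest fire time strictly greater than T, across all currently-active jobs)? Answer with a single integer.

Answer: 66

Derivation:
Op 1: register job_B */13 -> active={job_B:*/13}
Op 2: register job_B */18 -> active={job_B:*/18}
Op 3: register job_B */14 -> active={job_B:*/14}
Op 4: unregister job_B -> active={}
Op 5: register job_B */16 -> active={job_B:*/16}
Op 6: register job_C */2 -> active={job_B:*/16, job_C:*/2}
Op 7: register job_C */11 -> active={job_B:*/16, job_C:*/11}
Op 8: unregister job_B -> active={job_C:*/11}
  job_C: interval 11, next fire after T=56 is 66
Earliest fire time = 66 (job job_C)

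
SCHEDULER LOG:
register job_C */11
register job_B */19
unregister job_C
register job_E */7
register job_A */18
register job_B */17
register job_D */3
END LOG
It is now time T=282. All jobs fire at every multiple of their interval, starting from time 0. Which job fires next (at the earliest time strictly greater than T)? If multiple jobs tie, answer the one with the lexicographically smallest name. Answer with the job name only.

Answer: job_D

Derivation:
Op 1: register job_C */11 -> active={job_C:*/11}
Op 2: register job_B */19 -> active={job_B:*/19, job_C:*/11}
Op 3: unregister job_C -> active={job_B:*/19}
Op 4: register job_E */7 -> active={job_B:*/19, job_E:*/7}
Op 5: register job_A */18 -> active={job_A:*/18, job_B:*/19, job_E:*/7}
Op 6: register job_B */17 -> active={job_A:*/18, job_B:*/17, job_E:*/7}
Op 7: register job_D */3 -> active={job_A:*/18, job_B:*/17, job_D:*/3, job_E:*/7}
  job_A: interval 18, next fire after T=282 is 288
  job_B: interval 17, next fire after T=282 is 289
  job_D: interval 3, next fire after T=282 is 285
  job_E: interval 7, next fire after T=282 is 287
Earliest = 285, winner (lex tiebreak) = job_D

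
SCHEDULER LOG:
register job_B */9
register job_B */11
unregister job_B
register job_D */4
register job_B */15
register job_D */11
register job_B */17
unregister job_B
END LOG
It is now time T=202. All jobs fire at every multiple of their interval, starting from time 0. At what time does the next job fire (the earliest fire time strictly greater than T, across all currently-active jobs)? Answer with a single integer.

Op 1: register job_B */9 -> active={job_B:*/9}
Op 2: register job_B */11 -> active={job_B:*/11}
Op 3: unregister job_B -> active={}
Op 4: register job_D */4 -> active={job_D:*/4}
Op 5: register job_B */15 -> active={job_B:*/15, job_D:*/4}
Op 6: register job_D */11 -> active={job_B:*/15, job_D:*/11}
Op 7: register job_B */17 -> active={job_B:*/17, job_D:*/11}
Op 8: unregister job_B -> active={job_D:*/11}
  job_D: interval 11, next fire after T=202 is 209
Earliest fire time = 209 (job job_D)

Answer: 209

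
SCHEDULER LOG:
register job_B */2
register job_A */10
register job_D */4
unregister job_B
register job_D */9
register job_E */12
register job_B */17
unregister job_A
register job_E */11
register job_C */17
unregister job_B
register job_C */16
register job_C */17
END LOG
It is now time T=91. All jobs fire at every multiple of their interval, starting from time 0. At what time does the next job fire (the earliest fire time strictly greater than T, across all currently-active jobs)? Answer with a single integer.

Op 1: register job_B */2 -> active={job_B:*/2}
Op 2: register job_A */10 -> active={job_A:*/10, job_B:*/2}
Op 3: register job_D */4 -> active={job_A:*/10, job_B:*/2, job_D:*/4}
Op 4: unregister job_B -> active={job_A:*/10, job_D:*/4}
Op 5: register job_D */9 -> active={job_A:*/10, job_D:*/9}
Op 6: register job_E */12 -> active={job_A:*/10, job_D:*/9, job_E:*/12}
Op 7: register job_B */17 -> active={job_A:*/10, job_B:*/17, job_D:*/9, job_E:*/12}
Op 8: unregister job_A -> active={job_B:*/17, job_D:*/9, job_E:*/12}
Op 9: register job_E */11 -> active={job_B:*/17, job_D:*/9, job_E:*/11}
Op 10: register job_C */17 -> active={job_B:*/17, job_C:*/17, job_D:*/9, job_E:*/11}
Op 11: unregister job_B -> active={job_C:*/17, job_D:*/9, job_E:*/11}
Op 12: register job_C */16 -> active={job_C:*/16, job_D:*/9, job_E:*/11}
Op 13: register job_C */17 -> active={job_C:*/17, job_D:*/9, job_E:*/11}
  job_C: interval 17, next fire after T=91 is 102
  job_D: interval 9, next fire after T=91 is 99
  job_E: interval 11, next fire after T=91 is 99
Earliest fire time = 99 (job job_D)

Answer: 99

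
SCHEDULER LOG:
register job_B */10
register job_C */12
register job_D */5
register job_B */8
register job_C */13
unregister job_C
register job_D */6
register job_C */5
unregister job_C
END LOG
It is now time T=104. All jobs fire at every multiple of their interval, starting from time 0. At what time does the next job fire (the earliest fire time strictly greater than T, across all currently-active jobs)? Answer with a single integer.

Op 1: register job_B */10 -> active={job_B:*/10}
Op 2: register job_C */12 -> active={job_B:*/10, job_C:*/12}
Op 3: register job_D */5 -> active={job_B:*/10, job_C:*/12, job_D:*/5}
Op 4: register job_B */8 -> active={job_B:*/8, job_C:*/12, job_D:*/5}
Op 5: register job_C */13 -> active={job_B:*/8, job_C:*/13, job_D:*/5}
Op 6: unregister job_C -> active={job_B:*/8, job_D:*/5}
Op 7: register job_D */6 -> active={job_B:*/8, job_D:*/6}
Op 8: register job_C */5 -> active={job_B:*/8, job_C:*/5, job_D:*/6}
Op 9: unregister job_C -> active={job_B:*/8, job_D:*/6}
  job_B: interval 8, next fire after T=104 is 112
  job_D: interval 6, next fire after T=104 is 108
Earliest fire time = 108 (job job_D)

Answer: 108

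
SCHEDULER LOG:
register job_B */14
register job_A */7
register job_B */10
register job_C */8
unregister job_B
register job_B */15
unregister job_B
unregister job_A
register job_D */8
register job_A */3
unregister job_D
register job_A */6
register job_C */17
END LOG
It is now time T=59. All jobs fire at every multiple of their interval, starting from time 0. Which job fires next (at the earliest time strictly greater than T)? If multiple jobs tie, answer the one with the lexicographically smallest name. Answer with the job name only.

Op 1: register job_B */14 -> active={job_B:*/14}
Op 2: register job_A */7 -> active={job_A:*/7, job_B:*/14}
Op 3: register job_B */10 -> active={job_A:*/7, job_B:*/10}
Op 4: register job_C */8 -> active={job_A:*/7, job_B:*/10, job_C:*/8}
Op 5: unregister job_B -> active={job_A:*/7, job_C:*/8}
Op 6: register job_B */15 -> active={job_A:*/7, job_B:*/15, job_C:*/8}
Op 7: unregister job_B -> active={job_A:*/7, job_C:*/8}
Op 8: unregister job_A -> active={job_C:*/8}
Op 9: register job_D */8 -> active={job_C:*/8, job_D:*/8}
Op 10: register job_A */3 -> active={job_A:*/3, job_C:*/8, job_D:*/8}
Op 11: unregister job_D -> active={job_A:*/3, job_C:*/8}
Op 12: register job_A */6 -> active={job_A:*/6, job_C:*/8}
Op 13: register job_C */17 -> active={job_A:*/6, job_C:*/17}
  job_A: interval 6, next fire after T=59 is 60
  job_C: interval 17, next fire after T=59 is 68
Earliest = 60, winner (lex tiebreak) = job_A

Answer: job_A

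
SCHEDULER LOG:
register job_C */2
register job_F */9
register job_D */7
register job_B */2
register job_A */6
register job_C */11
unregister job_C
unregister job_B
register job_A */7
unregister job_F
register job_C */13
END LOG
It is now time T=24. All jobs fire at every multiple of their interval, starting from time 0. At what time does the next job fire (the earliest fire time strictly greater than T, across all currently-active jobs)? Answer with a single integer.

Answer: 26

Derivation:
Op 1: register job_C */2 -> active={job_C:*/2}
Op 2: register job_F */9 -> active={job_C:*/2, job_F:*/9}
Op 3: register job_D */7 -> active={job_C:*/2, job_D:*/7, job_F:*/9}
Op 4: register job_B */2 -> active={job_B:*/2, job_C:*/2, job_D:*/7, job_F:*/9}
Op 5: register job_A */6 -> active={job_A:*/6, job_B:*/2, job_C:*/2, job_D:*/7, job_F:*/9}
Op 6: register job_C */11 -> active={job_A:*/6, job_B:*/2, job_C:*/11, job_D:*/7, job_F:*/9}
Op 7: unregister job_C -> active={job_A:*/6, job_B:*/2, job_D:*/7, job_F:*/9}
Op 8: unregister job_B -> active={job_A:*/6, job_D:*/7, job_F:*/9}
Op 9: register job_A */7 -> active={job_A:*/7, job_D:*/7, job_F:*/9}
Op 10: unregister job_F -> active={job_A:*/7, job_D:*/7}
Op 11: register job_C */13 -> active={job_A:*/7, job_C:*/13, job_D:*/7}
  job_A: interval 7, next fire after T=24 is 28
  job_C: interval 13, next fire after T=24 is 26
  job_D: interval 7, next fire after T=24 is 28
Earliest fire time = 26 (job job_C)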